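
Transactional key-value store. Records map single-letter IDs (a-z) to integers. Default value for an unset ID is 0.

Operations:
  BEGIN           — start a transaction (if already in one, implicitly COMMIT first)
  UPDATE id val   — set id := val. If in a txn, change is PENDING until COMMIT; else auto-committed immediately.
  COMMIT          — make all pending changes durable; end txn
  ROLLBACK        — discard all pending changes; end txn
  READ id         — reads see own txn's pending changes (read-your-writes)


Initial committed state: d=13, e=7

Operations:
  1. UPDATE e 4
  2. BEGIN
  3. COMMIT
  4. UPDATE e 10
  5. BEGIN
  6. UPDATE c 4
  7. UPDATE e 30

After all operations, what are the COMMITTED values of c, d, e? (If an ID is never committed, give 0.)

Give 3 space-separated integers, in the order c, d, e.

Answer: 0 13 10

Derivation:
Initial committed: {d=13, e=7}
Op 1: UPDATE e=4 (auto-commit; committed e=4)
Op 2: BEGIN: in_txn=True, pending={}
Op 3: COMMIT: merged [] into committed; committed now {d=13, e=4}
Op 4: UPDATE e=10 (auto-commit; committed e=10)
Op 5: BEGIN: in_txn=True, pending={}
Op 6: UPDATE c=4 (pending; pending now {c=4})
Op 7: UPDATE e=30 (pending; pending now {c=4, e=30})
Final committed: {d=13, e=10}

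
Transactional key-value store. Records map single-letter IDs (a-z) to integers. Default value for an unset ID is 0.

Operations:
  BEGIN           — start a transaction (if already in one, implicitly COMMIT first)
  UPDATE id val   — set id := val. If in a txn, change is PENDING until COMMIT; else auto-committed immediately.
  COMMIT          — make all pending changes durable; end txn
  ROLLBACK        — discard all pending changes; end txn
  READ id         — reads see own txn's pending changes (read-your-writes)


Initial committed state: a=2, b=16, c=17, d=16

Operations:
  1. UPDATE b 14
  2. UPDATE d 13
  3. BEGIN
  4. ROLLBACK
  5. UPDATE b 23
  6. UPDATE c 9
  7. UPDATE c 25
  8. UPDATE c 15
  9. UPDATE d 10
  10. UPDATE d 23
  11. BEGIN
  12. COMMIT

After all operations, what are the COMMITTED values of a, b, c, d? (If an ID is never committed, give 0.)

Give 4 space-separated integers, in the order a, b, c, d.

Answer: 2 23 15 23

Derivation:
Initial committed: {a=2, b=16, c=17, d=16}
Op 1: UPDATE b=14 (auto-commit; committed b=14)
Op 2: UPDATE d=13 (auto-commit; committed d=13)
Op 3: BEGIN: in_txn=True, pending={}
Op 4: ROLLBACK: discarded pending []; in_txn=False
Op 5: UPDATE b=23 (auto-commit; committed b=23)
Op 6: UPDATE c=9 (auto-commit; committed c=9)
Op 7: UPDATE c=25 (auto-commit; committed c=25)
Op 8: UPDATE c=15 (auto-commit; committed c=15)
Op 9: UPDATE d=10 (auto-commit; committed d=10)
Op 10: UPDATE d=23 (auto-commit; committed d=23)
Op 11: BEGIN: in_txn=True, pending={}
Op 12: COMMIT: merged [] into committed; committed now {a=2, b=23, c=15, d=23}
Final committed: {a=2, b=23, c=15, d=23}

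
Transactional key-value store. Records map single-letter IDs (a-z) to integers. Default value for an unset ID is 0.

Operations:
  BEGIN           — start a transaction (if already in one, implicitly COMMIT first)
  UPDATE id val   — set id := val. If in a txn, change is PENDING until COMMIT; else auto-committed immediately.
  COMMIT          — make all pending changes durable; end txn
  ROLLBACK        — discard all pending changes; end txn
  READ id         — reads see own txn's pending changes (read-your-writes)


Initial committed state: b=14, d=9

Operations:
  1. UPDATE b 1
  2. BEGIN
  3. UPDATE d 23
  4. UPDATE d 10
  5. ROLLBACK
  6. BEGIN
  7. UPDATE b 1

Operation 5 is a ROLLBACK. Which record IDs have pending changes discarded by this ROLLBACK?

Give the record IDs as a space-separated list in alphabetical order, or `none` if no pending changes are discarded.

Initial committed: {b=14, d=9}
Op 1: UPDATE b=1 (auto-commit; committed b=1)
Op 2: BEGIN: in_txn=True, pending={}
Op 3: UPDATE d=23 (pending; pending now {d=23})
Op 4: UPDATE d=10 (pending; pending now {d=10})
Op 5: ROLLBACK: discarded pending ['d']; in_txn=False
Op 6: BEGIN: in_txn=True, pending={}
Op 7: UPDATE b=1 (pending; pending now {b=1})
ROLLBACK at op 5 discards: ['d']

Answer: d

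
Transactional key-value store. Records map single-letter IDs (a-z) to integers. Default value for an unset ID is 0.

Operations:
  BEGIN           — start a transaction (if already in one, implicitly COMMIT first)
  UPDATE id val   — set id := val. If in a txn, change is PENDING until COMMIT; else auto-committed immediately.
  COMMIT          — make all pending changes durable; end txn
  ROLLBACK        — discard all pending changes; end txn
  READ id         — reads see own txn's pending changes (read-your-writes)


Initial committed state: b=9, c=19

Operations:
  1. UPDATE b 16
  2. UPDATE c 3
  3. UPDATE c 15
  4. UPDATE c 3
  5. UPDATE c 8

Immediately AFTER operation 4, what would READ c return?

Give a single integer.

Initial committed: {b=9, c=19}
Op 1: UPDATE b=16 (auto-commit; committed b=16)
Op 2: UPDATE c=3 (auto-commit; committed c=3)
Op 3: UPDATE c=15 (auto-commit; committed c=15)
Op 4: UPDATE c=3 (auto-commit; committed c=3)
After op 4: visible(c) = 3 (pending={}, committed={b=16, c=3})

Answer: 3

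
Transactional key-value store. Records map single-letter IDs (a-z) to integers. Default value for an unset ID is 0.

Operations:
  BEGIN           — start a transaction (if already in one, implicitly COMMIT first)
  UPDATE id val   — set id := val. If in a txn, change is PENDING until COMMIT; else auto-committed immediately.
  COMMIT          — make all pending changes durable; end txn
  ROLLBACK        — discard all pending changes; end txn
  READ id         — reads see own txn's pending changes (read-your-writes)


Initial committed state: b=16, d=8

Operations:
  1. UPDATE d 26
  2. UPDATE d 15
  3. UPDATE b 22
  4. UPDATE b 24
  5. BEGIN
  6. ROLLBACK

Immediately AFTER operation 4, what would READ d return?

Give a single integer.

Answer: 15

Derivation:
Initial committed: {b=16, d=8}
Op 1: UPDATE d=26 (auto-commit; committed d=26)
Op 2: UPDATE d=15 (auto-commit; committed d=15)
Op 3: UPDATE b=22 (auto-commit; committed b=22)
Op 4: UPDATE b=24 (auto-commit; committed b=24)
After op 4: visible(d) = 15 (pending={}, committed={b=24, d=15})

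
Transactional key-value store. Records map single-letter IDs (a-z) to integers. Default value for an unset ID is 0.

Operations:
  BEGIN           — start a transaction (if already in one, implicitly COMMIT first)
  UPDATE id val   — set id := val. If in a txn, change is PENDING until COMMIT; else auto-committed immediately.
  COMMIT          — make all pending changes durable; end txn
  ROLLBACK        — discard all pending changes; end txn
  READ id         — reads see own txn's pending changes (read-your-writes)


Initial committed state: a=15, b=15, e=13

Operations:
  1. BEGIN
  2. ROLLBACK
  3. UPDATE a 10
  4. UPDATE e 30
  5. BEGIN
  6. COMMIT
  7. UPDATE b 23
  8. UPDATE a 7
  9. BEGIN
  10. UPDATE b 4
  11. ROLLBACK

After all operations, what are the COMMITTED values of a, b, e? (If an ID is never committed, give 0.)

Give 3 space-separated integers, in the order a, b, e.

Answer: 7 23 30

Derivation:
Initial committed: {a=15, b=15, e=13}
Op 1: BEGIN: in_txn=True, pending={}
Op 2: ROLLBACK: discarded pending []; in_txn=False
Op 3: UPDATE a=10 (auto-commit; committed a=10)
Op 4: UPDATE e=30 (auto-commit; committed e=30)
Op 5: BEGIN: in_txn=True, pending={}
Op 6: COMMIT: merged [] into committed; committed now {a=10, b=15, e=30}
Op 7: UPDATE b=23 (auto-commit; committed b=23)
Op 8: UPDATE a=7 (auto-commit; committed a=7)
Op 9: BEGIN: in_txn=True, pending={}
Op 10: UPDATE b=4 (pending; pending now {b=4})
Op 11: ROLLBACK: discarded pending ['b']; in_txn=False
Final committed: {a=7, b=23, e=30}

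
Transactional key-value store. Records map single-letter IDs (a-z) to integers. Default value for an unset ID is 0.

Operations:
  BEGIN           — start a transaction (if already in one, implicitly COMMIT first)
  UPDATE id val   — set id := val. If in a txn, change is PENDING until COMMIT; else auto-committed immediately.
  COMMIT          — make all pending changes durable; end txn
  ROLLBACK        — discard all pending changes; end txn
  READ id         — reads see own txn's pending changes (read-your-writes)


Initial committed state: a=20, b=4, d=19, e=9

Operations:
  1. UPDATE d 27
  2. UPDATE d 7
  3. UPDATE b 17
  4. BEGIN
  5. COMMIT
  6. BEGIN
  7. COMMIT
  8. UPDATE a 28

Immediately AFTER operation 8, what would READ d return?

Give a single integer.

Initial committed: {a=20, b=4, d=19, e=9}
Op 1: UPDATE d=27 (auto-commit; committed d=27)
Op 2: UPDATE d=7 (auto-commit; committed d=7)
Op 3: UPDATE b=17 (auto-commit; committed b=17)
Op 4: BEGIN: in_txn=True, pending={}
Op 5: COMMIT: merged [] into committed; committed now {a=20, b=17, d=7, e=9}
Op 6: BEGIN: in_txn=True, pending={}
Op 7: COMMIT: merged [] into committed; committed now {a=20, b=17, d=7, e=9}
Op 8: UPDATE a=28 (auto-commit; committed a=28)
After op 8: visible(d) = 7 (pending={}, committed={a=28, b=17, d=7, e=9})

Answer: 7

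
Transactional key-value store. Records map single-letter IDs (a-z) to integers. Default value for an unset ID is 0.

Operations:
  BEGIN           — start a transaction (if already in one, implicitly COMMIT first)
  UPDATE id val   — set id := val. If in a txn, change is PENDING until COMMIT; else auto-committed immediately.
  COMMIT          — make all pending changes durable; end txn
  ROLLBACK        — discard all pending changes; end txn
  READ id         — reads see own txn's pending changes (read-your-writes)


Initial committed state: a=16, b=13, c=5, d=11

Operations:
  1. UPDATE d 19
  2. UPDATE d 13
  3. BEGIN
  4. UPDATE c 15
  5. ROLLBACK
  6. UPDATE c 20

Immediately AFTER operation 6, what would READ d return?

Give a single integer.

Initial committed: {a=16, b=13, c=5, d=11}
Op 1: UPDATE d=19 (auto-commit; committed d=19)
Op 2: UPDATE d=13 (auto-commit; committed d=13)
Op 3: BEGIN: in_txn=True, pending={}
Op 4: UPDATE c=15 (pending; pending now {c=15})
Op 5: ROLLBACK: discarded pending ['c']; in_txn=False
Op 6: UPDATE c=20 (auto-commit; committed c=20)
After op 6: visible(d) = 13 (pending={}, committed={a=16, b=13, c=20, d=13})

Answer: 13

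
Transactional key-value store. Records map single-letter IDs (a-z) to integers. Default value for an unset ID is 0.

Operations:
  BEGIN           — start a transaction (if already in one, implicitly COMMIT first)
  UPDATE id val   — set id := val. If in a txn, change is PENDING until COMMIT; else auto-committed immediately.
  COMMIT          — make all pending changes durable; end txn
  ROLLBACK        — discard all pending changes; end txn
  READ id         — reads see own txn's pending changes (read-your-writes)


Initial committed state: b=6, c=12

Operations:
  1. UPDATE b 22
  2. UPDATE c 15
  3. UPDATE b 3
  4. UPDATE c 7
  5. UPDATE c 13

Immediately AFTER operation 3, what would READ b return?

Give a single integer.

Answer: 3

Derivation:
Initial committed: {b=6, c=12}
Op 1: UPDATE b=22 (auto-commit; committed b=22)
Op 2: UPDATE c=15 (auto-commit; committed c=15)
Op 3: UPDATE b=3 (auto-commit; committed b=3)
After op 3: visible(b) = 3 (pending={}, committed={b=3, c=15})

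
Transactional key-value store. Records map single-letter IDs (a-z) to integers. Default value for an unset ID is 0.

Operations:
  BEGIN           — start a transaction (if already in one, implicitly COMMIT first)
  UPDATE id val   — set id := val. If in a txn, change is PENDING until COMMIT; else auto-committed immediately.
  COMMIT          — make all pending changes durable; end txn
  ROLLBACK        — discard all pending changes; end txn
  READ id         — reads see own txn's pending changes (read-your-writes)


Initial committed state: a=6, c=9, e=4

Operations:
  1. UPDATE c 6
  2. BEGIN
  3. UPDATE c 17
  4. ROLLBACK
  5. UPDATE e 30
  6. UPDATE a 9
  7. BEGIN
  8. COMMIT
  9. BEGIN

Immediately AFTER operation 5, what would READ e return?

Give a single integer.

Answer: 30

Derivation:
Initial committed: {a=6, c=9, e=4}
Op 1: UPDATE c=6 (auto-commit; committed c=6)
Op 2: BEGIN: in_txn=True, pending={}
Op 3: UPDATE c=17 (pending; pending now {c=17})
Op 4: ROLLBACK: discarded pending ['c']; in_txn=False
Op 5: UPDATE e=30 (auto-commit; committed e=30)
After op 5: visible(e) = 30 (pending={}, committed={a=6, c=6, e=30})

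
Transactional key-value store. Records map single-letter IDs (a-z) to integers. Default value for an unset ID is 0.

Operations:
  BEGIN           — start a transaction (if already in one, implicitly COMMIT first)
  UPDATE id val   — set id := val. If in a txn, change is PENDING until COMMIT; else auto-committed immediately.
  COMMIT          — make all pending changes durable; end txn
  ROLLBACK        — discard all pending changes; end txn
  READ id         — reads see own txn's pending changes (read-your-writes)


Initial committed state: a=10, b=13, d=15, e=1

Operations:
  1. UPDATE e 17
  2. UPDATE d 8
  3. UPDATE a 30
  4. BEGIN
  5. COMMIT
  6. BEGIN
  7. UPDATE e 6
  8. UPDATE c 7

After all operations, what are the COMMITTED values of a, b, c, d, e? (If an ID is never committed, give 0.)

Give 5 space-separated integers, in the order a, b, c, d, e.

Initial committed: {a=10, b=13, d=15, e=1}
Op 1: UPDATE e=17 (auto-commit; committed e=17)
Op 2: UPDATE d=8 (auto-commit; committed d=8)
Op 3: UPDATE a=30 (auto-commit; committed a=30)
Op 4: BEGIN: in_txn=True, pending={}
Op 5: COMMIT: merged [] into committed; committed now {a=30, b=13, d=8, e=17}
Op 6: BEGIN: in_txn=True, pending={}
Op 7: UPDATE e=6 (pending; pending now {e=6})
Op 8: UPDATE c=7 (pending; pending now {c=7, e=6})
Final committed: {a=30, b=13, d=8, e=17}

Answer: 30 13 0 8 17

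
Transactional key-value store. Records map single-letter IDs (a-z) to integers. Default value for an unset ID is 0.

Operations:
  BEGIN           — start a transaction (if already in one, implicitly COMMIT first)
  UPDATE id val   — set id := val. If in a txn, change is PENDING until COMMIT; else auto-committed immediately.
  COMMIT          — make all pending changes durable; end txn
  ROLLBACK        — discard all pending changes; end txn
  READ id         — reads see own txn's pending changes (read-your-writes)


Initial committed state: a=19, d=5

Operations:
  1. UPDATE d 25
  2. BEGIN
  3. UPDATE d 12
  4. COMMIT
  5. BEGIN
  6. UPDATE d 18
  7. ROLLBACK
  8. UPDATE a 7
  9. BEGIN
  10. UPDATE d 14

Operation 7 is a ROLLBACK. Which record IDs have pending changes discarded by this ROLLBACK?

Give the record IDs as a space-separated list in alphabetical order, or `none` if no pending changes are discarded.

Answer: d

Derivation:
Initial committed: {a=19, d=5}
Op 1: UPDATE d=25 (auto-commit; committed d=25)
Op 2: BEGIN: in_txn=True, pending={}
Op 3: UPDATE d=12 (pending; pending now {d=12})
Op 4: COMMIT: merged ['d'] into committed; committed now {a=19, d=12}
Op 5: BEGIN: in_txn=True, pending={}
Op 6: UPDATE d=18 (pending; pending now {d=18})
Op 7: ROLLBACK: discarded pending ['d']; in_txn=False
Op 8: UPDATE a=7 (auto-commit; committed a=7)
Op 9: BEGIN: in_txn=True, pending={}
Op 10: UPDATE d=14 (pending; pending now {d=14})
ROLLBACK at op 7 discards: ['d']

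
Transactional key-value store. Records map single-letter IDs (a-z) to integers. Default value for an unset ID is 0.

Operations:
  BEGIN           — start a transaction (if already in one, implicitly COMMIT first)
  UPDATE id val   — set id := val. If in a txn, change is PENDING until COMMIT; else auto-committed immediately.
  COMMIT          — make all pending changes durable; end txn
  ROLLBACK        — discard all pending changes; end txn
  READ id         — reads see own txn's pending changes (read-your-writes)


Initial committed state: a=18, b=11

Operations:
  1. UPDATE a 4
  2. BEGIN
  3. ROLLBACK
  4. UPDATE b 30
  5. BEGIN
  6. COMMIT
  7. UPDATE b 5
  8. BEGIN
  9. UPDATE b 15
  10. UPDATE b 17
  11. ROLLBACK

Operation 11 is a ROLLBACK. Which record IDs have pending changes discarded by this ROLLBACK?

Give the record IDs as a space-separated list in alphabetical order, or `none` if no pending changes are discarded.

Answer: b

Derivation:
Initial committed: {a=18, b=11}
Op 1: UPDATE a=4 (auto-commit; committed a=4)
Op 2: BEGIN: in_txn=True, pending={}
Op 3: ROLLBACK: discarded pending []; in_txn=False
Op 4: UPDATE b=30 (auto-commit; committed b=30)
Op 5: BEGIN: in_txn=True, pending={}
Op 6: COMMIT: merged [] into committed; committed now {a=4, b=30}
Op 7: UPDATE b=5 (auto-commit; committed b=5)
Op 8: BEGIN: in_txn=True, pending={}
Op 9: UPDATE b=15 (pending; pending now {b=15})
Op 10: UPDATE b=17 (pending; pending now {b=17})
Op 11: ROLLBACK: discarded pending ['b']; in_txn=False
ROLLBACK at op 11 discards: ['b']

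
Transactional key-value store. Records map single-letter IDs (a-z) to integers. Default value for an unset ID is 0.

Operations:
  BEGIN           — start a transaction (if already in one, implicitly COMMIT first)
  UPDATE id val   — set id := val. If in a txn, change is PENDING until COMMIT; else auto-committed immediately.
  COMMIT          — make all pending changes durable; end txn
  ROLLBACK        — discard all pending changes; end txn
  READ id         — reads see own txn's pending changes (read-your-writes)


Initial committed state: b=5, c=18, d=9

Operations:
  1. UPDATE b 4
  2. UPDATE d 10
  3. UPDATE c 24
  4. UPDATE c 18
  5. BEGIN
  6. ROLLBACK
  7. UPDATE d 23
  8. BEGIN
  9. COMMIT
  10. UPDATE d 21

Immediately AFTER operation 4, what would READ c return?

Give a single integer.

Answer: 18

Derivation:
Initial committed: {b=5, c=18, d=9}
Op 1: UPDATE b=4 (auto-commit; committed b=4)
Op 2: UPDATE d=10 (auto-commit; committed d=10)
Op 3: UPDATE c=24 (auto-commit; committed c=24)
Op 4: UPDATE c=18 (auto-commit; committed c=18)
After op 4: visible(c) = 18 (pending={}, committed={b=4, c=18, d=10})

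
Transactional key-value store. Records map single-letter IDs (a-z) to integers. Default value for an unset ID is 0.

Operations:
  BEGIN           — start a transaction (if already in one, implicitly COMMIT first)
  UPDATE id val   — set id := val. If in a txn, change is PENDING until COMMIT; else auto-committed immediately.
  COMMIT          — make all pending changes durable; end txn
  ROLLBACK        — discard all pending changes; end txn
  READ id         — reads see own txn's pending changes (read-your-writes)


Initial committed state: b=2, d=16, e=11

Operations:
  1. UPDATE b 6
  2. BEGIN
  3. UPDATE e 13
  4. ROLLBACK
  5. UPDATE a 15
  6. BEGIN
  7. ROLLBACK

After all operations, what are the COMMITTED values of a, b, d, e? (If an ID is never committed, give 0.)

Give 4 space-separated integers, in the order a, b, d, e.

Initial committed: {b=2, d=16, e=11}
Op 1: UPDATE b=6 (auto-commit; committed b=6)
Op 2: BEGIN: in_txn=True, pending={}
Op 3: UPDATE e=13 (pending; pending now {e=13})
Op 4: ROLLBACK: discarded pending ['e']; in_txn=False
Op 5: UPDATE a=15 (auto-commit; committed a=15)
Op 6: BEGIN: in_txn=True, pending={}
Op 7: ROLLBACK: discarded pending []; in_txn=False
Final committed: {a=15, b=6, d=16, e=11}

Answer: 15 6 16 11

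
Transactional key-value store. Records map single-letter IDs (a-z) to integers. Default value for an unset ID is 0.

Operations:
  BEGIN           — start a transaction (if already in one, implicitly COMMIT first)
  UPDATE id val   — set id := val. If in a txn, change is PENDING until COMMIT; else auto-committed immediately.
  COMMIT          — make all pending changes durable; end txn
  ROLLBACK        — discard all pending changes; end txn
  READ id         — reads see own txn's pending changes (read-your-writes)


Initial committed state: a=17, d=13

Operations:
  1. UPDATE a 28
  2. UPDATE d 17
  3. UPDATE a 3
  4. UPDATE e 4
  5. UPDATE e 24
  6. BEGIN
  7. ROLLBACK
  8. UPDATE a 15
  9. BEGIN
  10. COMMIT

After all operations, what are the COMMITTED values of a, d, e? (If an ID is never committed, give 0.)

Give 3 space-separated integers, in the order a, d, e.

Initial committed: {a=17, d=13}
Op 1: UPDATE a=28 (auto-commit; committed a=28)
Op 2: UPDATE d=17 (auto-commit; committed d=17)
Op 3: UPDATE a=3 (auto-commit; committed a=3)
Op 4: UPDATE e=4 (auto-commit; committed e=4)
Op 5: UPDATE e=24 (auto-commit; committed e=24)
Op 6: BEGIN: in_txn=True, pending={}
Op 7: ROLLBACK: discarded pending []; in_txn=False
Op 8: UPDATE a=15 (auto-commit; committed a=15)
Op 9: BEGIN: in_txn=True, pending={}
Op 10: COMMIT: merged [] into committed; committed now {a=15, d=17, e=24}
Final committed: {a=15, d=17, e=24}

Answer: 15 17 24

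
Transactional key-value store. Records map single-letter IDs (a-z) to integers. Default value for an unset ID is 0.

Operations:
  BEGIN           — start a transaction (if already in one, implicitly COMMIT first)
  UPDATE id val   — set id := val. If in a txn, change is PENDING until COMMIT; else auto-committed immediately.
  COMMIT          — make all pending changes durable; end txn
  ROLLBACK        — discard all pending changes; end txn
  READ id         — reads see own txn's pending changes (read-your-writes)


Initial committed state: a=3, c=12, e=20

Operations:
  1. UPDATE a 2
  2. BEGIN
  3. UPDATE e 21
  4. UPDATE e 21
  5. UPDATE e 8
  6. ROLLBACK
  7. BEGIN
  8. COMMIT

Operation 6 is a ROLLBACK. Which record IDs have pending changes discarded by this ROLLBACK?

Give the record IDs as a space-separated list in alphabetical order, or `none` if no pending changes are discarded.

Initial committed: {a=3, c=12, e=20}
Op 1: UPDATE a=2 (auto-commit; committed a=2)
Op 2: BEGIN: in_txn=True, pending={}
Op 3: UPDATE e=21 (pending; pending now {e=21})
Op 4: UPDATE e=21 (pending; pending now {e=21})
Op 5: UPDATE e=8 (pending; pending now {e=8})
Op 6: ROLLBACK: discarded pending ['e']; in_txn=False
Op 7: BEGIN: in_txn=True, pending={}
Op 8: COMMIT: merged [] into committed; committed now {a=2, c=12, e=20}
ROLLBACK at op 6 discards: ['e']

Answer: e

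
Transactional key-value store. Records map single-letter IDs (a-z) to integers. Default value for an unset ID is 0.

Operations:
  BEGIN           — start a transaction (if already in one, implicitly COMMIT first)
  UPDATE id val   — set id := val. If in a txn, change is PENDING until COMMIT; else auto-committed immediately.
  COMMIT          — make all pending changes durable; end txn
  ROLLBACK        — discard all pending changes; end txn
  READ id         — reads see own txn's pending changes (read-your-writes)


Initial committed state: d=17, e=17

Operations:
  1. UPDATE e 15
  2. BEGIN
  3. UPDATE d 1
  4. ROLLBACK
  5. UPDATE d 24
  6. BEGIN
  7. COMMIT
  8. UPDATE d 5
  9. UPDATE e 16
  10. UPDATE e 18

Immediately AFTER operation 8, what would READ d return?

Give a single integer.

Answer: 5

Derivation:
Initial committed: {d=17, e=17}
Op 1: UPDATE e=15 (auto-commit; committed e=15)
Op 2: BEGIN: in_txn=True, pending={}
Op 3: UPDATE d=1 (pending; pending now {d=1})
Op 4: ROLLBACK: discarded pending ['d']; in_txn=False
Op 5: UPDATE d=24 (auto-commit; committed d=24)
Op 6: BEGIN: in_txn=True, pending={}
Op 7: COMMIT: merged [] into committed; committed now {d=24, e=15}
Op 8: UPDATE d=5 (auto-commit; committed d=5)
After op 8: visible(d) = 5 (pending={}, committed={d=5, e=15})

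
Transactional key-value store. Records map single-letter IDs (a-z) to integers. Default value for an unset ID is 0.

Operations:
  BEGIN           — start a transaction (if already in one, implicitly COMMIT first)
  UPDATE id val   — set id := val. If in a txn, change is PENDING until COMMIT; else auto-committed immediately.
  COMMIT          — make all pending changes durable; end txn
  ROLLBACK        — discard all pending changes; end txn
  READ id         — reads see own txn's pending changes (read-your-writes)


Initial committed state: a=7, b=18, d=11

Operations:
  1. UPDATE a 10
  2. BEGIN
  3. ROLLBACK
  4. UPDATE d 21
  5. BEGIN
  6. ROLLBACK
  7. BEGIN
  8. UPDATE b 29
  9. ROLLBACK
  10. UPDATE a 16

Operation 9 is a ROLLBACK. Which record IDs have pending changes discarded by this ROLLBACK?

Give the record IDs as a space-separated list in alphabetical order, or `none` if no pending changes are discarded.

Answer: b

Derivation:
Initial committed: {a=7, b=18, d=11}
Op 1: UPDATE a=10 (auto-commit; committed a=10)
Op 2: BEGIN: in_txn=True, pending={}
Op 3: ROLLBACK: discarded pending []; in_txn=False
Op 4: UPDATE d=21 (auto-commit; committed d=21)
Op 5: BEGIN: in_txn=True, pending={}
Op 6: ROLLBACK: discarded pending []; in_txn=False
Op 7: BEGIN: in_txn=True, pending={}
Op 8: UPDATE b=29 (pending; pending now {b=29})
Op 9: ROLLBACK: discarded pending ['b']; in_txn=False
Op 10: UPDATE a=16 (auto-commit; committed a=16)
ROLLBACK at op 9 discards: ['b']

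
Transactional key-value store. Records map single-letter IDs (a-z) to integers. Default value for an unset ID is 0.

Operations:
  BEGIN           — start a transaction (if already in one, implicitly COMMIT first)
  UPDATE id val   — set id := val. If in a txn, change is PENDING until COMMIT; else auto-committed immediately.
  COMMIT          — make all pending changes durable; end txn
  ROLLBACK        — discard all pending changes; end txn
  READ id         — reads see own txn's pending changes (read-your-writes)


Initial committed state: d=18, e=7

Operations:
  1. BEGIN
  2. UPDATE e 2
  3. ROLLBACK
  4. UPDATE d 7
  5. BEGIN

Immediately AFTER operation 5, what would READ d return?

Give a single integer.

Initial committed: {d=18, e=7}
Op 1: BEGIN: in_txn=True, pending={}
Op 2: UPDATE e=2 (pending; pending now {e=2})
Op 3: ROLLBACK: discarded pending ['e']; in_txn=False
Op 4: UPDATE d=7 (auto-commit; committed d=7)
Op 5: BEGIN: in_txn=True, pending={}
After op 5: visible(d) = 7 (pending={}, committed={d=7, e=7})

Answer: 7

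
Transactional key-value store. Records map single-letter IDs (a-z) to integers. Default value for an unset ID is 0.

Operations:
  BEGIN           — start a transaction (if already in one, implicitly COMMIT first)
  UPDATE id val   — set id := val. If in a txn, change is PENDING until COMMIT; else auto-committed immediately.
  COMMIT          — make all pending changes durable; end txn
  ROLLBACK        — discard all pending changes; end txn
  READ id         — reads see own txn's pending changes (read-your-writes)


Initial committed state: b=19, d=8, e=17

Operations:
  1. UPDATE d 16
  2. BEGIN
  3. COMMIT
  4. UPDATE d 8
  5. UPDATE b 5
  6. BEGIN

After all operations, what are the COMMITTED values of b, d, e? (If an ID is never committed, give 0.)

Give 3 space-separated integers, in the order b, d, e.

Answer: 5 8 17

Derivation:
Initial committed: {b=19, d=8, e=17}
Op 1: UPDATE d=16 (auto-commit; committed d=16)
Op 2: BEGIN: in_txn=True, pending={}
Op 3: COMMIT: merged [] into committed; committed now {b=19, d=16, e=17}
Op 4: UPDATE d=8 (auto-commit; committed d=8)
Op 5: UPDATE b=5 (auto-commit; committed b=5)
Op 6: BEGIN: in_txn=True, pending={}
Final committed: {b=5, d=8, e=17}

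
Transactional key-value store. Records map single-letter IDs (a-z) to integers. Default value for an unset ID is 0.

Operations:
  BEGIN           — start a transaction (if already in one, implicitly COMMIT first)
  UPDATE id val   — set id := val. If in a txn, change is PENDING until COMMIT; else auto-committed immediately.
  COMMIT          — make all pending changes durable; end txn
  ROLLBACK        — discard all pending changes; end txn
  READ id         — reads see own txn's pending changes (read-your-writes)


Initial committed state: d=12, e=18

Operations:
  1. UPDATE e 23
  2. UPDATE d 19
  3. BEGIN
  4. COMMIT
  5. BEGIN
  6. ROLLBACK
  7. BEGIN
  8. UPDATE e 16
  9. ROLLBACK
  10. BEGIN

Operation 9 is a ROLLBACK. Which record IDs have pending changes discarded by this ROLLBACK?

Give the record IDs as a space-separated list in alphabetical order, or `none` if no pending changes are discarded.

Initial committed: {d=12, e=18}
Op 1: UPDATE e=23 (auto-commit; committed e=23)
Op 2: UPDATE d=19 (auto-commit; committed d=19)
Op 3: BEGIN: in_txn=True, pending={}
Op 4: COMMIT: merged [] into committed; committed now {d=19, e=23}
Op 5: BEGIN: in_txn=True, pending={}
Op 6: ROLLBACK: discarded pending []; in_txn=False
Op 7: BEGIN: in_txn=True, pending={}
Op 8: UPDATE e=16 (pending; pending now {e=16})
Op 9: ROLLBACK: discarded pending ['e']; in_txn=False
Op 10: BEGIN: in_txn=True, pending={}
ROLLBACK at op 9 discards: ['e']

Answer: e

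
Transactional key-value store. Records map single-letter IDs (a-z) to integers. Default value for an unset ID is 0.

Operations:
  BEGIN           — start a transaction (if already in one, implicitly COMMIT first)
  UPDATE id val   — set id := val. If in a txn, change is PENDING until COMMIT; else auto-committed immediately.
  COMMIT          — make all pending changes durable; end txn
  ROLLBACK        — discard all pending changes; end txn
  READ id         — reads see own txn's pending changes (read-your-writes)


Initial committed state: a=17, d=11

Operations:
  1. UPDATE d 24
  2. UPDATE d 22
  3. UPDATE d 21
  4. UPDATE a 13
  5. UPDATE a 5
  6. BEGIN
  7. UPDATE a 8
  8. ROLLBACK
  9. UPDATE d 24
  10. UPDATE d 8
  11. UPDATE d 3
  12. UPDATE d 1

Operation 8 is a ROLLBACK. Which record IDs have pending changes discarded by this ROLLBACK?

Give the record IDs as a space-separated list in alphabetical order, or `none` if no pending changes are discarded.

Answer: a

Derivation:
Initial committed: {a=17, d=11}
Op 1: UPDATE d=24 (auto-commit; committed d=24)
Op 2: UPDATE d=22 (auto-commit; committed d=22)
Op 3: UPDATE d=21 (auto-commit; committed d=21)
Op 4: UPDATE a=13 (auto-commit; committed a=13)
Op 5: UPDATE a=5 (auto-commit; committed a=5)
Op 6: BEGIN: in_txn=True, pending={}
Op 7: UPDATE a=8 (pending; pending now {a=8})
Op 8: ROLLBACK: discarded pending ['a']; in_txn=False
Op 9: UPDATE d=24 (auto-commit; committed d=24)
Op 10: UPDATE d=8 (auto-commit; committed d=8)
Op 11: UPDATE d=3 (auto-commit; committed d=3)
Op 12: UPDATE d=1 (auto-commit; committed d=1)
ROLLBACK at op 8 discards: ['a']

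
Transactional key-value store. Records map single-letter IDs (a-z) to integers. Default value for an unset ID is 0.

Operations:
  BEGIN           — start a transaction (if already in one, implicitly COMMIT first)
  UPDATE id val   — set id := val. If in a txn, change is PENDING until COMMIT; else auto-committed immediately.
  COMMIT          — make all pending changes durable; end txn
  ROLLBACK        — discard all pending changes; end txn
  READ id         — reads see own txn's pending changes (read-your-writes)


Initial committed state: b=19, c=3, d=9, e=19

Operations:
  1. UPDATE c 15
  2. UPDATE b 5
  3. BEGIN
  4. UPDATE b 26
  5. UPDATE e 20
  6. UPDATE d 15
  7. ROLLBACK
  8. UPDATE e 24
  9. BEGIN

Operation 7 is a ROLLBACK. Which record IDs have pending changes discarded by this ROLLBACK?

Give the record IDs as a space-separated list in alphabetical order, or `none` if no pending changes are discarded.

Answer: b d e

Derivation:
Initial committed: {b=19, c=3, d=9, e=19}
Op 1: UPDATE c=15 (auto-commit; committed c=15)
Op 2: UPDATE b=5 (auto-commit; committed b=5)
Op 3: BEGIN: in_txn=True, pending={}
Op 4: UPDATE b=26 (pending; pending now {b=26})
Op 5: UPDATE e=20 (pending; pending now {b=26, e=20})
Op 6: UPDATE d=15 (pending; pending now {b=26, d=15, e=20})
Op 7: ROLLBACK: discarded pending ['b', 'd', 'e']; in_txn=False
Op 8: UPDATE e=24 (auto-commit; committed e=24)
Op 9: BEGIN: in_txn=True, pending={}
ROLLBACK at op 7 discards: ['b', 'd', 'e']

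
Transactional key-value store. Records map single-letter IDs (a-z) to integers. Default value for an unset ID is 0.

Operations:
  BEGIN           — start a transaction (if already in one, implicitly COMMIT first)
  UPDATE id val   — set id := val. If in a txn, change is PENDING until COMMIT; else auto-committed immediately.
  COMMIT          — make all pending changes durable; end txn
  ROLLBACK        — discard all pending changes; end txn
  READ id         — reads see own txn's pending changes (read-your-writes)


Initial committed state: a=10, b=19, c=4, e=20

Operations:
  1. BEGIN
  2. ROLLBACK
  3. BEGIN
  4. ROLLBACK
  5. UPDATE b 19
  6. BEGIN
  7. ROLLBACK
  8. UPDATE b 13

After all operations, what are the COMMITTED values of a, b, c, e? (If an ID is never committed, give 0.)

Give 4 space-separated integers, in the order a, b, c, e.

Answer: 10 13 4 20

Derivation:
Initial committed: {a=10, b=19, c=4, e=20}
Op 1: BEGIN: in_txn=True, pending={}
Op 2: ROLLBACK: discarded pending []; in_txn=False
Op 3: BEGIN: in_txn=True, pending={}
Op 4: ROLLBACK: discarded pending []; in_txn=False
Op 5: UPDATE b=19 (auto-commit; committed b=19)
Op 6: BEGIN: in_txn=True, pending={}
Op 7: ROLLBACK: discarded pending []; in_txn=False
Op 8: UPDATE b=13 (auto-commit; committed b=13)
Final committed: {a=10, b=13, c=4, e=20}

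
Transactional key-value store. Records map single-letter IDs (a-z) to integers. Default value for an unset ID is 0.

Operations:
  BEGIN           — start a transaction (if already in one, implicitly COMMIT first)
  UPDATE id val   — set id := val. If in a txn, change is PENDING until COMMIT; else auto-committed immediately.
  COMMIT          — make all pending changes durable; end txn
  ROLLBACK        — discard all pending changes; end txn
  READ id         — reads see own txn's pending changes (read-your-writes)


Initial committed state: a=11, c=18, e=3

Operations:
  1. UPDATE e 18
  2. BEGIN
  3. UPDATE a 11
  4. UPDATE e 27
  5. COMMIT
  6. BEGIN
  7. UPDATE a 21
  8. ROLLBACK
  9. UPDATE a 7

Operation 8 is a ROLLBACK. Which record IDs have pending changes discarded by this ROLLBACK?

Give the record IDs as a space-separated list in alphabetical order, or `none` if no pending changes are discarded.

Initial committed: {a=11, c=18, e=3}
Op 1: UPDATE e=18 (auto-commit; committed e=18)
Op 2: BEGIN: in_txn=True, pending={}
Op 3: UPDATE a=11 (pending; pending now {a=11})
Op 4: UPDATE e=27 (pending; pending now {a=11, e=27})
Op 5: COMMIT: merged ['a', 'e'] into committed; committed now {a=11, c=18, e=27}
Op 6: BEGIN: in_txn=True, pending={}
Op 7: UPDATE a=21 (pending; pending now {a=21})
Op 8: ROLLBACK: discarded pending ['a']; in_txn=False
Op 9: UPDATE a=7 (auto-commit; committed a=7)
ROLLBACK at op 8 discards: ['a']

Answer: a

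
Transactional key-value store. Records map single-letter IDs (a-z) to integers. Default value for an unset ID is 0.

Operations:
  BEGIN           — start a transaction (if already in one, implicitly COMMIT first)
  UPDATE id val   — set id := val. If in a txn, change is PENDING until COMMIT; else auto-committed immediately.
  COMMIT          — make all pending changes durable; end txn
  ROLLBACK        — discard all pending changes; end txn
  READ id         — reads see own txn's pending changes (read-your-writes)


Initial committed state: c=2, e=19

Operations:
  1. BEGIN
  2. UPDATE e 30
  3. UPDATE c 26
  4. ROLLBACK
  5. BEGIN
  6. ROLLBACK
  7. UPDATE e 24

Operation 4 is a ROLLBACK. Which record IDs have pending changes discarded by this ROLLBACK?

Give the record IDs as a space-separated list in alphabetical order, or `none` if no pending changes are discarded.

Answer: c e

Derivation:
Initial committed: {c=2, e=19}
Op 1: BEGIN: in_txn=True, pending={}
Op 2: UPDATE e=30 (pending; pending now {e=30})
Op 3: UPDATE c=26 (pending; pending now {c=26, e=30})
Op 4: ROLLBACK: discarded pending ['c', 'e']; in_txn=False
Op 5: BEGIN: in_txn=True, pending={}
Op 6: ROLLBACK: discarded pending []; in_txn=False
Op 7: UPDATE e=24 (auto-commit; committed e=24)
ROLLBACK at op 4 discards: ['c', 'e']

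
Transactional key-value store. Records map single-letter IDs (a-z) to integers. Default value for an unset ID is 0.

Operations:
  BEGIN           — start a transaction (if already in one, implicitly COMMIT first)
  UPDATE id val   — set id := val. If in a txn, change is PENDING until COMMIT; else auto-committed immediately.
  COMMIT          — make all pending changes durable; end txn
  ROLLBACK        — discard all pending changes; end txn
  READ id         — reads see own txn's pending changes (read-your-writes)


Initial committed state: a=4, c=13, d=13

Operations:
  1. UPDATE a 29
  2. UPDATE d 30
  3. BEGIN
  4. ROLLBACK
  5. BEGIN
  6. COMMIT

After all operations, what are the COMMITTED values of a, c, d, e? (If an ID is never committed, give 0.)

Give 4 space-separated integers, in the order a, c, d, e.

Answer: 29 13 30 0

Derivation:
Initial committed: {a=4, c=13, d=13}
Op 1: UPDATE a=29 (auto-commit; committed a=29)
Op 2: UPDATE d=30 (auto-commit; committed d=30)
Op 3: BEGIN: in_txn=True, pending={}
Op 4: ROLLBACK: discarded pending []; in_txn=False
Op 5: BEGIN: in_txn=True, pending={}
Op 6: COMMIT: merged [] into committed; committed now {a=29, c=13, d=30}
Final committed: {a=29, c=13, d=30}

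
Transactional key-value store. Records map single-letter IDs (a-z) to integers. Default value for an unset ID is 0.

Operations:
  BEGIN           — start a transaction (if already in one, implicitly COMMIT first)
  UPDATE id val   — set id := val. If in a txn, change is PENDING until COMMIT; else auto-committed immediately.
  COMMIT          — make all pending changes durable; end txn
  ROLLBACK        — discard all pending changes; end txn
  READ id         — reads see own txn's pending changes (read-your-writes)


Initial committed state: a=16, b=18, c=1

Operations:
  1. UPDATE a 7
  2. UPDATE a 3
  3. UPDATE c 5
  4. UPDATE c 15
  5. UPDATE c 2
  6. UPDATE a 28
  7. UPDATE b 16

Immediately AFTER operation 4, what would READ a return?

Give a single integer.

Answer: 3

Derivation:
Initial committed: {a=16, b=18, c=1}
Op 1: UPDATE a=7 (auto-commit; committed a=7)
Op 2: UPDATE a=3 (auto-commit; committed a=3)
Op 3: UPDATE c=5 (auto-commit; committed c=5)
Op 4: UPDATE c=15 (auto-commit; committed c=15)
After op 4: visible(a) = 3 (pending={}, committed={a=3, b=18, c=15})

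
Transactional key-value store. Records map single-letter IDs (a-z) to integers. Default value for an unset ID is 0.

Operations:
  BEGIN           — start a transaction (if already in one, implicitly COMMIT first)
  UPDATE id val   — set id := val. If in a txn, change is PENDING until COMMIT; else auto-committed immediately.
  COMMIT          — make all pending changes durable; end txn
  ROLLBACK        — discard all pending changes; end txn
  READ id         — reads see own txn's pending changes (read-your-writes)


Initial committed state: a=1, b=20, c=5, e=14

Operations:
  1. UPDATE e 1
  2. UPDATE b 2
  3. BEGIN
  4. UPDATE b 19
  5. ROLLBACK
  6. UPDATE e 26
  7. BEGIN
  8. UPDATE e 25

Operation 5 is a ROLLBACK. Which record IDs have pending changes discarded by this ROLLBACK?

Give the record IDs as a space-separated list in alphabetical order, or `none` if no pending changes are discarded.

Initial committed: {a=1, b=20, c=5, e=14}
Op 1: UPDATE e=1 (auto-commit; committed e=1)
Op 2: UPDATE b=2 (auto-commit; committed b=2)
Op 3: BEGIN: in_txn=True, pending={}
Op 4: UPDATE b=19 (pending; pending now {b=19})
Op 5: ROLLBACK: discarded pending ['b']; in_txn=False
Op 6: UPDATE e=26 (auto-commit; committed e=26)
Op 7: BEGIN: in_txn=True, pending={}
Op 8: UPDATE e=25 (pending; pending now {e=25})
ROLLBACK at op 5 discards: ['b']

Answer: b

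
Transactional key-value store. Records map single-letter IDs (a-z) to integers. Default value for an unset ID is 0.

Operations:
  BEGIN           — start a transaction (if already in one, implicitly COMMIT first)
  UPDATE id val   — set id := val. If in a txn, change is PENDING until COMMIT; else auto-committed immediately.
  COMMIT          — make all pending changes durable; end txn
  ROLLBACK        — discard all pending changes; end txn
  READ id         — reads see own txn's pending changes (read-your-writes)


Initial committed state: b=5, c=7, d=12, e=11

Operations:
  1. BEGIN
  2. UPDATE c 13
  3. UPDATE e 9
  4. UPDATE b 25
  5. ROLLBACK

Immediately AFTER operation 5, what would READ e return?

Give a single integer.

Initial committed: {b=5, c=7, d=12, e=11}
Op 1: BEGIN: in_txn=True, pending={}
Op 2: UPDATE c=13 (pending; pending now {c=13})
Op 3: UPDATE e=9 (pending; pending now {c=13, e=9})
Op 4: UPDATE b=25 (pending; pending now {b=25, c=13, e=9})
Op 5: ROLLBACK: discarded pending ['b', 'c', 'e']; in_txn=False
After op 5: visible(e) = 11 (pending={}, committed={b=5, c=7, d=12, e=11})

Answer: 11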